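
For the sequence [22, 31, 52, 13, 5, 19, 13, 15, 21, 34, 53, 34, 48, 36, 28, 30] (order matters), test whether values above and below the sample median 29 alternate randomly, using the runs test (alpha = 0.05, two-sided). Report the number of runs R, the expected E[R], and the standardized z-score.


Step 1: Compute median = 29; label A = above, B = below.
Labels in order: BAABBBBBBAAAAABA  (n_A = 8, n_B = 8)
Step 2: Count runs R = 6.
Step 3: Under H0 (random ordering), E[R] = 2*n_A*n_B/(n_A+n_B) + 1 = 2*8*8/16 + 1 = 9.0000.
        Var[R] = 2*n_A*n_B*(2*n_A*n_B - n_A - n_B) / ((n_A+n_B)^2 * (n_A+n_B-1)) = 14336/3840 = 3.7333.
        SD[R] = 1.9322.
Step 4: Continuity-corrected z = (R + 0.5 - E[R]) / SD[R] = (6 + 0.5 - 9.0000) / 1.9322 = -1.2939.
Step 5: Two-sided p-value via normal approximation = 2*(1 - Phi(|z|)) = 0.195709.
Step 6: alpha = 0.05. fail to reject H0.

R = 6, z = -1.2939, p = 0.195709, fail to reject H0.


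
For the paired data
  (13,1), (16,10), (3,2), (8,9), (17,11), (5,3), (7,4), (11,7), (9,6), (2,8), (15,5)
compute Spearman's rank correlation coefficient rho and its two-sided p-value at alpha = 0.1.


Step 1: Rank x and y separately (midranks; no ties here).
rank(x): 13->8, 16->10, 3->2, 8->5, 17->11, 5->3, 7->4, 11->7, 9->6, 2->1, 15->9
rank(y): 1->1, 10->10, 2->2, 9->9, 11->11, 3->3, 4->4, 7->7, 6->6, 8->8, 5->5
Step 2: d_i = R_x(i) - R_y(i); compute d_i^2.
  (8-1)^2=49, (10-10)^2=0, (2-2)^2=0, (5-9)^2=16, (11-11)^2=0, (3-3)^2=0, (4-4)^2=0, (7-7)^2=0, (6-6)^2=0, (1-8)^2=49, (9-5)^2=16
sum(d^2) = 130.
Step 3: rho = 1 - 6*130 / (11*(11^2 - 1)) = 1 - 780/1320 = 0.409091.
Step 4: Under H0, t = rho * sqrt((n-2)/(1-rho^2)) = 1.3450 ~ t(9).
Step 5: Two-sided p-value from the t-distribution with 9 df = 0.211545.
Step 6: alpha = 0.1. fail to reject H0.

rho = 0.4091, p = 0.211545, fail to reject H0 at alpha = 0.1.


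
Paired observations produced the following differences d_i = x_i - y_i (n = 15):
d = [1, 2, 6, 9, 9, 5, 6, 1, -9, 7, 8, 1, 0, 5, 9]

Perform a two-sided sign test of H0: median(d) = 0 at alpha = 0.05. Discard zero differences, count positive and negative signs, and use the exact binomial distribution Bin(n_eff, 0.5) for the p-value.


Step 1: Discard zero differences. Original n = 15; n_eff = number of nonzero differences = 14.
Nonzero differences (with sign): +1, +2, +6, +9, +9, +5, +6, +1, -9, +7, +8, +1, +5, +9
Step 2: Count signs: positive = 13, negative = 1.
Step 3: Under H0: P(positive) = 0.5, so the number of positives S ~ Bin(14, 0.5).
Step 4: Two-sided exact p-value = sum of Bin(14,0.5) probabilities at or below the observed probability = 0.001831.
Step 5: alpha = 0.05. reject H0.

n_eff = 14, pos = 13, neg = 1, p = 0.001831, reject H0.


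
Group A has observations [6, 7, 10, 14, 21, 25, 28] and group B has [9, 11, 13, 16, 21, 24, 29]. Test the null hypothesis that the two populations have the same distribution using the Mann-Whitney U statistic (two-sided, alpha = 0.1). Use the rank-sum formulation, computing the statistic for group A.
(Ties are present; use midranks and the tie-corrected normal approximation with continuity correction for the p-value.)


Step 1: Combine and sort all 14 observations; assign midranks.
sorted (value, group): (6,X), (7,X), (9,Y), (10,X), (11,Y), (13,Y), (14,X), (16,Y), (21,X), (21,Y), (24,Y), (25,X), (28,X), (29,Y)
ranks: 6->1, 7->2, 9->3, 10->4, 11->5, 13->6, 14->7, 16->8, 21->9.5, 21->9.5, 24->11, 25->12, 28->13, 29->14
Step 2: Rank sum for X: R1 = 1 + 2 + 4 + 7 + 9.5 + 12 + 13 = 48.5.
Step 3: U_X = R1 - n1(n1+1)/2 = 48.5 - 7*8/2 = 48.5 - 28 = 20.5.
       U_Y = n1*n2 - U_X = 49 - 20.5 = 28.5.
Step 4: Ties are present, so use the tie-corrected normal approximation (with continuity correction) for the p-value.
Step 5: p-value = 0.654365; compare to alpha = 0.1. fail to reject H0.

U_X = 20.5, p = 0.654365, fail to reject H0 at alpha = 0.1.


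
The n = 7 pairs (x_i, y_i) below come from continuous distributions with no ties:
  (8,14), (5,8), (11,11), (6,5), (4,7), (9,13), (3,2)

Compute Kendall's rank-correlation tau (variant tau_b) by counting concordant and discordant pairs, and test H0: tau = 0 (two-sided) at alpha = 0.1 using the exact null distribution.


Step 1: Enumerate the 21 unordered pairs (i,j) with i<j and classify each by sign(x_j-x_i) * sign(y_j-y_i).
  (1,2):dx=-3,dy=-6->C; (1,3):dx=+3,dy=-3->D; (1,4):dx=-2,dy=-9->C; (1,5):dx=-4,dy=-7->C
  (1,6):dx=+1,dy=-1->D; (1,7):dx=-5,dy=-12->C; (2,3):dx=+6,dy=+3->C; (2,4):dx=+1,dy=-3->D
  (2,5):dx=-1,dy=-1->C; (2,6):dx=+4,dy=+5->C; (2,7):dx=-2,dy=-6->C; (3,4):dx=-5,dy=-6->C
  (3,5):dx=-7,dy=-4->C; (3,6):dx=-2,dy=+2->D; (3,7):dx=-8,dy=-9->C; (4,5):dx=-2,dy=+2->D
  (4,6):dx=+3,dy=+8->C; (4,7):dx=-3,dy=-3->C; (5,6):dx=+5,dy=+6->C; (5,7):dx=-1,dy=-5->C
  (6,7):dx=-6,dy=-11->C
Step 2: C = 16, D = 5, total pairs = 21.
Step 3: tau = (C - D)/(n(n-1)/2) = (16 - 5)/21 = 0.523810.
Step 4: Exact two-sided p-value (enumerate n! = 5040 permutations of y under H0): p = 0.136111.
Step 5: alpha = 0.1. fail to reject H0.

tau_b = 0.5238 (C=16, D=5), p = 0.136111, fail to reject H0.


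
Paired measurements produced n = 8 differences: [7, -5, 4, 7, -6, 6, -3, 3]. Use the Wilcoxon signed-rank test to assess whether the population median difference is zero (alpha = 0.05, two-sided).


Step 1: Drop any zero differences (none here) and take |d_i|.
|d| = [7, 5, 4, 7, 6, 6, 3, 3]
Step 2: Midrank |d_i| (ties get averaged ranks).
ranks: |7|->7.5, |5|->4, |4|->3, |7|->7.5, |6|->5.5, |6|->5.5, |3|->1.5, |3|->1.5
Step 3: Attach original signs; sum ranks with positive sign and with negative sign.
W+ = 7.5 + 3 + 7.5 + 5.5 + 1.5 = 25
W- = 4 + 5.5 + 1.5 = 11
(Check: W+ + W- = 36 should equal n(n+1)/2 = 36.)
Step 4: Test statistic W = min(W+, W-) = 11.
Step 5: Ties in |d|, so use the tie-corrected normal approximation.
        E[W] = n(n+1)/4 = 8*9/4 = 18.
        Tie groups: |d|=3 (t=2), |d|=6 (t=2), |d|=7 (t=2); sum(t^3 - t) = 18.
        Var[W] = n(n+1)(2n+1)/24 - sum(t^3-t)/48 = 1224/24 - 18/48 = 50.625.
        z = (W - E[W]) / sqrt(Var[W]) = (11 - 18) / 7.1151 = -0.9838.
        Two-sided p = 2*Phi(z) = 0.325204.
Step 6: alpha = 0.05. fail to reject H0.

W+ = 25, W- = 11, W = min = 11, p = 0.325204, fail to reject H0.


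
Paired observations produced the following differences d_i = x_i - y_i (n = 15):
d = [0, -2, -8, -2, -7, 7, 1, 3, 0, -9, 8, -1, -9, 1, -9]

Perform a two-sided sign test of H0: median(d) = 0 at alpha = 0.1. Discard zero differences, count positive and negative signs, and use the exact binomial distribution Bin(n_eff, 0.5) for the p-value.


Step 1: Discard zero differences. Original n = 15; n_eff = number of nonzero differences = 13.
Nonzero differences (with sign): -2, -8, -2, -7, +7, +1, +3, -9, +8, -1, -9, +1, -9
Step 2: Count signs: positive = 5, negative = 8.
Step 3: Under H0: P(positive) = 0.5, so the number of positives S ~ Bin(13, 0.5).
Step 4: Two-sided exact p-value = sum of Bin(13,0.5) probabilities at or below the observed probability = 0.581055.
Step 5: alpha = 0.1. fail to reject H0.

n_eff = 13, pos = 5, neg = 8, p = 0.581055, fail to reject H0.


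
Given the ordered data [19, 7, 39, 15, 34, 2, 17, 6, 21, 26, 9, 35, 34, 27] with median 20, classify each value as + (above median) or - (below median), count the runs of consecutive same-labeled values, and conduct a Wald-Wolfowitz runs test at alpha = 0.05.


Step 1: Compute median = 20; label A = above, B = below.
Labels in order: BBABABBBAABAAA  (n_A = 7, n_B = 7)
Step 2: Count runs R = 8.
Step 3: Under H0 (random ordering), E[R] = 2*n_A*n_B/(n_A+n_B) + 1 = 2*7*7/14 + 1 = 8.0000.
        Var[R] = 2*n_A*n_B*(2*n_A*n_B - n_A - n_B) / ((n_A+n_B)^2 * (n_A+n_B-1)) = 8232/2548 = 3.2308.
        SD[R] = 1.7974.
Step 4: R = E[R], so z = 0 with no continuity correction.
Step 5: Two-sided p-value via normal approximation = 2*(1 - Phi(|z|)) = 1.000000.
Step 6: alpha = 0.05. fail to reject H0.

R = 8, z = 0.0000, p = 1.000000, fail to reject H0.


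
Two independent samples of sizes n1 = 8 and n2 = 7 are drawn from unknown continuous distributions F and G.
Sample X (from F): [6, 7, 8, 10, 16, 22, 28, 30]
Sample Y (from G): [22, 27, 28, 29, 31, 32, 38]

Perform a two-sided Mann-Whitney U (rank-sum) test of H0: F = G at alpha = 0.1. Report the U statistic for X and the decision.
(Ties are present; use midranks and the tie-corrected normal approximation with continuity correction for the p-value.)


Step 1: Combine and sort all 15 observations; assign midranks.
sorted (value, group): (6,X), (7,X), (8,X), (10,X), (16,X), (22,X), (22,Y), (27,Y), (28,X), (28,Y), (29,Y), (30,X), (31,Y), (32,Y), (38,Y)
ranks: 6->1, 7->2, 8->3, 10->4, 16->5, 22->6.5, 22->6.5, 27->8, 28->9.5, 28->9.5, 29->11, 30->12, 31->13, 32->14, 38->15
Step 2: Rank sum for X: R1 = 1 + 2 + 3 + 4 + 5 + 6.5 + 9.5 + 12 = 43.
Step 3: U_X = R1 - n1(n1+1)/2 = 43 - 8*9/2 = 43 - 36 = 7.
       U_Y = n1*n2 - U_X = 56 - 7 = 49.
Step 4: Ties are present, so use the tie-corrected normal approximation (with continuity correction) for the p-value.
Step 5: p-value = 0.017470; compare to alpha = 0.1. reject H0.

U_X = 7, p = 0.017470, reject H0 at alpha = 0.1.


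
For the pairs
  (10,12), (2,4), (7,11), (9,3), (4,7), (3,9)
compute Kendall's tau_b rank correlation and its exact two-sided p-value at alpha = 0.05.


Step 1: Enumerate the 15 unordered pairs (i,j) with i<j and classify each by sign(x_j-x_i) * sign(y_j-y_i).
  (1,2):dx=-8,dy=-8->C; (1,3):dx=-3,dy=-1->C; (1,4):dx=-1,dy=-9->C; (1,5):dx=-6,dy=-5->C
  (1,6):dx=-7,dy=-3->C; (2,3):dx=+5,dy=+7->C; (2,4):dx=+7,dy=-1->D; (2,5):dx=+2,dy=+3->C
  (2,6):dx=+1,dy=+5->C; (3,4):dx=+2,dy=-8->D; (3,5):dx=-3,dy=-4->C; (3,6):dx=-4,dy=-2->C
  (4,5):dx=-5,dy=+4->D; (4,6):dx=-6,dy=+6->D; (5,6):dx=-1,dy=+2->D
Step 2: C = 10, D = 5, total pairs = 15.
Step 3: tau = (C - D)/(n(n-1)/2) = (10 - 5)/15 = 0.333333.
Step 4: Exact two-sided p-value (enumerate n! = 720 permutations of y under H0): p = 0.469444.
Step 5: alpha = 0.05. fail to reject H0.

tau_b = 0.3333 (C=10, D=5), p = 0.469444, fail to reject H0.


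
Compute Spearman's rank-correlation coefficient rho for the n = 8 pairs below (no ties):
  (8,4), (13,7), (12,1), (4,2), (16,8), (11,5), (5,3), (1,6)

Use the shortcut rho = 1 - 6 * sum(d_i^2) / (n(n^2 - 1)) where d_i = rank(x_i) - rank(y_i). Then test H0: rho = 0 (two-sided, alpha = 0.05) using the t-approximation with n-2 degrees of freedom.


Step 1: Rank x and y separately (midranks; no ties here).
rank(x): 8->4, 13->7, 12->6, 4->2, 16->8, 11->5, 5->3, 1->1
rank(y): 4->4, 7->7, 1->1, 2->2, 8->8, 5->5, 3->3, 6->6
Step 2: d_i = R_x(i) - R_y(i); compute d_i^2.
  (4-4)^2=0, (7-7)^2=0, (6-1)^2=25, (2-2)^2=0, (8-8)^2=0, (5-5)^2=0, (3-3)^2=0, (1-6)^2=25
sum(d^2) = 50.
Step 3: rho = 1 - 6*50 / (8*(8^2 - 1)) = 1 - 300/504 = 0.404762.
Step 4: Under H0, t = rho * sqrt((n-2)/(1-rho^2)) = 1.0842 ~ t(6).
Step 5: Two-sided p-value from the t-distribution with 6 df = 0.319889.
Step 6: alpha = 0.05. fail to reject H0.

rho = 0.4048, p = 0.319889, fail to reject H0 at alpha = 0.05.


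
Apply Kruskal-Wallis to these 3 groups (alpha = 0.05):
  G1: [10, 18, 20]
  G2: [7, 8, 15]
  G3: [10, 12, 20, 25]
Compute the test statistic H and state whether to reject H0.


Step 1: Combine all N = 10 observations and assign midranks.
sorted (value, group, rank): (7,G2,1), (8,G2,2), (10,G1,3.5), (10,G3,3.5), (12,G3,5), (15,G2,6), (18,G1,7), (20,G1,8.5), (20,G3,8.5), (25,G3,10)
Step 2: Sum ranks within each group.
R_1 = 19 (n_1 = 3)
R_2 = 9 (n_2 = 3)
R_3 = 27 (n_3 = 4)
Step 3: H = 12/(N(N+1)) * sum(R_i^2/n_i) - 3(N+1)
     = 12/(10*11) * (19^2/3 + 9^2/3 + 27^2/4) - 3*11
     = 0.109091 * 329.583 - 33
     = 2.954545.
Step 4: Ties present; correction factor C = 1 - 12/(10^3 - 10) = 0.987879. Corrected H = 2.954545 / 0.987879 = 2.990798.
Step 5: Under H0, H ~ chi^2(2); p-value = 0.224159.
Step 6: alpha = 0.05. fail to reject H0.

H = 2.9908, df = 2, p = 0.224159, fail to reject H0.


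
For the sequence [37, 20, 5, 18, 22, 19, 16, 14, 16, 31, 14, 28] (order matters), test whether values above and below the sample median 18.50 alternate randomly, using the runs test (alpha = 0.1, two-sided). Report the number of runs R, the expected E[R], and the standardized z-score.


Step 1: Compute median = 18.50; label A = above, B = below.
Labels in order: AABBAABBBABA  (n_A = 6, n_B = 6)
Step 2: Count runs R = 7.
Step 3: Under H0 (random ordering), E[R] = 2*n_A*n_B/(n_A+n_B) + 1 = 2*6*6/12 + 1 = 7.0000.
        Var[R] = 2*n_A*n_B*(2*n_A*n_B - n_A - n_B) / ((n_A+n_B)^2 * (n_A+n_B-1)) = 4320/1584 = 2.7273.
        SD[R] = 1.6514.
Step 4: R = E[R], so z = 0 with no continuity correction.
Step 5: Two-sided p-value via normal approximation = 2*(1 - Phi(|z|)) = 1.000000.
Step 6: alpha = 0.1. fail to reject H0.

R = 7, z = 0.0000, p = 1.000000, fail to reject H0.


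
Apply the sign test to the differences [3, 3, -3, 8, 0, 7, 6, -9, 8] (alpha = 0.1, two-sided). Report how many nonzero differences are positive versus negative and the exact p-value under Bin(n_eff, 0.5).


Step 1: Discard zero differences. Original n = 9; n_eff = number of nonzero differences = 8.
Nonzero differences (with sign): +3, +3, -3, +8, +7, +6, -9, +8
Step 2: Count signs: positive = 6, negative = 2.
Step 3: Under H0: P(positive) = 0.5, so the number of positives S ~ Bin(8, 0.5).
Step 4: Two-sided exact p-value = sum of Bin(8,0.5) probabilities at or below the observed probability = 0.289062.
Step 5: alpha = 0.1. fail to reject H0.

n_eff = 8, pos = 6, neg = 2, p = 0.289062, fail to reject H0.


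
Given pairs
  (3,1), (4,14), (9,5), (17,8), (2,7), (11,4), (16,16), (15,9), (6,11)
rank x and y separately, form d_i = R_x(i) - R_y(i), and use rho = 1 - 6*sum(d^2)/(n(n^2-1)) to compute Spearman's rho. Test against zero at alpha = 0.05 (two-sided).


Step 1: Rank x and y separately (midranks; no ties here).
rank(x): 3->2, 4->3, 9->5, 17->9, 2->1, 11->6, 16->8, 15->7, 6->4
rank(y): 1->1, 14->8, 5->3, 8->5, 7->4, 4->2, 16->9, 9->6, 11->7
Step 2: d_i = R_x(i) - R_y(i); compute d_i^2.
  (2-1)^2=1, (3-8)^2=25, (5-3)^2=4, (9-5)^2=16, (1-4)^2=9, (6-2)^2=16, (8-9)^2=1, (7-6)^2=1, (4-7)^2=9
sum(d^2) = 82.
Step 3: rho = 1 - 6*82 / (9*(9^2 - 1)) = 1 - 492/720 = 0.316667.
Step 4: Under H0, t = rho * sqrt((n-2)/(1-rho^2)) = 0.8833 ~ t(7).
Step 5: Two-sided p-value from the t-distribution with 7 df = 0.406397.
Step 6: alpha = 0.05. fail to reject H0.

rho = 0.3167, p = 0.406397, fail to reject H0 at alpha = 0.05.


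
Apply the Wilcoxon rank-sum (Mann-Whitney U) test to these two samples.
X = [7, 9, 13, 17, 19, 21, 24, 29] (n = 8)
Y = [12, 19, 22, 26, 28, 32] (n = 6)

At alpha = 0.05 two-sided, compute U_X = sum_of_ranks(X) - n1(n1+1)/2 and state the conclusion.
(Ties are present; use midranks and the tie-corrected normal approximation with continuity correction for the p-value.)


Step 1: Combine and sort all 14 observations; assign midranks.
sorted (value, group): (7,X), (9,X), (12,Y), (13,X), (17,X), (19,X), (19,Y), (21,X), (22,Y), (24,X), (26,Y), (28,Y), (29,X), (32,Y)
ranks: 7->1, 9->2, 12->3, 13->4, 17->5, 19->6.5, 19->6.5, 21->8, 22->9, 24->10, 26->11, 28->12, 29->13, 32->14
Step 2: Rank sum for X: R1 = 1 + 2 + 4 + 5 + 6.5 + 8 + 10 + 13 = 49.5.
Step 3: U_X = R1 - n1(n1+1)/2 = 49.5 - 8*9/2 = 49.5 - 36 = 13.5.
       U_Y = n1*n2 - U_X = 48 - 13.5 = 34.5.
Step 4: Ties are present, so use the tie-corrected normal approximation (with continuity correction) for the p-value.
Step 5: p-value = 0.196213; compare to alpha = 0.05. fail to reject H0.

U_X = 13.5, p = 0.196213, fail to reject H0 at alpha = 0.05.


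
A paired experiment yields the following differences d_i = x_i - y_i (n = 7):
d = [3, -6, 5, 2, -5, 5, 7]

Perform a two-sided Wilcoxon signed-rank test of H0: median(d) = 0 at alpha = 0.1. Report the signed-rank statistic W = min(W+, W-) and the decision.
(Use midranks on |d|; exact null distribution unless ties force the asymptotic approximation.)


Step 1: Drop any zero differences (none here) and take |d_i|.
|d| = [3, 6, 5, 2, 5, 5, 7]
Step 2: Midrank |d_i| (ties get averaged ranks).
ranks: |3|->2, |6|->6, |5|->4, |2|->1, |5|->4, |5|->4, |7|->7
Step 3: Attach original signs; sum ranks with positive sign and with negative sign.
W+ = 2 + 4 + 1 + 4 + 7 = 18
W- = 6 + 4 = 10
(Check: W+ + W- = 28 should equal n(n+1)/2 = 28.)
Step 4: Test statistic W = min(W+, W-) = 10.
Step 5: Ties in |d|, so use the tie-corrected normal approximation.
        E[W] = n(n+1)/4 = 7*8/4 = 14.
        Tie groups: |d|=5 (t=3); sum(t^3 - t) = 24.
        Var[W] = n(n+1)(2n+1)/24 - sum(t^3-t)/48 = 840/24 - 24/48 = 34.5.
        z = (W - E[W]) / sqrt(Var[W]) = (10 - 14) / 5.8737 = -0.6810.
        Two-sided p = 2*Phi(z) = 0.495868.
Step 6: alpha = 0.1. fail to reject H0.

W+ = 18, W- = 10, W = min = 10, p = 0.495868, fail to reject H0.


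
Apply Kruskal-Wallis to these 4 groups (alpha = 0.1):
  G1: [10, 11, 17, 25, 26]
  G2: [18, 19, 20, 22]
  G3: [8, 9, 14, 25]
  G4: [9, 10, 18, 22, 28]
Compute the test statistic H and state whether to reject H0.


Step 1: Combine all N = 18 observations and assign midranks.
sorted (value, group, rank): (8,G3,1), (9,G3,2.5), (9,G4,2.5), (10,G1,4.5), (10,G4,4.5), (11,G1,6), (14,G3,7), (17,G1,8), (18,G2,9.5), (18,G4,9.5), (19,G2,11), (20,G2,12), (22,G2,13.5), (22,G4,13.5), (25,G1,15.5), (25,G3,15.5), (26,G1,17), (28,G4,18)
Step 2: Sum ranks within each group.
R_1 = 51 (n_1 = 5)
R_2 = 46 (n_2 = 4)
R_3 = 26 (n_3 = 4)
R_4 = 48 (n_4 = 5)
Step 3: H = 12/(N(N+1)) * sum(R_i^2/n_i) - 3(N+1)
     = 12/(18*19) * (51^2/5 + 46^2/4 + 26^2/4 + 48^2/5) - 3*19
     = 0.035088 * 1679 - 57
     = 1.912281.
Step 4: Ties present; correction factor C = 1 - 30/(18^3 - 18) = 0.994840. Corrected H = 1.912281 / 0.994840 = 1.922199.
Step 5: Under H0, H ~ chi^2(3); p-value = 0.588711.
Step 6: alpha = 0.1. fail to reject H0.

H = 1.9222, df = 3, p = 0.588711, fail to reject H0.


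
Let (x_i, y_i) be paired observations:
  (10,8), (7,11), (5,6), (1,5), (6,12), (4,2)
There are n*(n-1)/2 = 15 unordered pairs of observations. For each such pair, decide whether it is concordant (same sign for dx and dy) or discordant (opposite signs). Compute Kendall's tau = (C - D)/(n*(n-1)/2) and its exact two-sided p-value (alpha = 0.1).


Step 1: Enumerate the 15 unordered pairs (i,j) with i<j and classify each by sign(x_j-x_i) * sign(y_j-y_i).
  (1,2):dx=-3,dy=+3->D; (1,3):dx=-5,dy=-2->C; (1,4):dx=-9,dy=-3->C; (1,5):dx=-4,dy=+4->D
  (1,6):dx=-6,dy=-6->C; (2,3):dx=-2,dy=-5->C; (2,4):dx=-6,dy=-6->C; (2,5):dx=-1,dy=+1->D
  (2,6):dx=-3,dy=-9->C; (3,4):dx=-4,dy=-1->C; (3,5):dx=+1,dy=+6->C; (3,6):dx=-1,dy=-4->C
  (4,5):dx=+5,dy=+7->C; (4,6):dx=+3,dy=-3->D; (5,6):dx=-2,dy=-10->C
Step 2: C = 11, D = 4, total pairs = 15.
Step 3: tau = (C - D)/(n(n-1)/2) = (11 - 4)/15 = 0.466667.
Step 4: Exact two-sided p-value (enumerate n! = 720 permutations of y under H0): p = 0.272222.
Step 5: alpha = 0.1. fail to reject H0.

tau_b = 0.4667 (C=11, D=4), p = 0.272222, fail to reject H0.


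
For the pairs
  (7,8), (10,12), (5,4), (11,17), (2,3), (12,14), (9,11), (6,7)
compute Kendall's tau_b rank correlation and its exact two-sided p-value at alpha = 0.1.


Step 1: Enumerate the 28 unordered pairs (i,j) with i<j and classify each by sign(x_j-x_i) * sign(y_j-y_i).
  (1,2):dx=+3,dy=+4->C; (1,3):dx=-2,dy=-4->C; (1,4):dx=+4,dy=+9->C; (1,5):dx=-5,dy=-5->C
  (1,6):dx=+5,dy=+6->C; (1,7):dx=+2,dy=+3->C; (1,8):dx=-1,dy=-1->C; (2,3):dx=-5,dy=-8->C
  (2,4):dx=+1,dy=+5->C; (2,5):dx=-8,dy=-9->C; (2,6):dx=+2,dy=+2->C; (2,7):dx=-1,dy=-1->C
  (2,8):dx=-4,dy=-5->C; (3,4):dx=+6,dy=+13->C; (3,5):dx=-3,dy=-1->C; (3,6):dx=+7,dy=+10->C
  (3,7):dx=+4,dy=+7->C; (3,8):dx=+1,dy=+3->C; (4,5):dx=-9,dy=-14->C; (4,6):dx=+1,dy=-3->D
  (4,7):dx=-2,dy=-6->C; (4,8):dx=-5,dy=-10->C; (5,6):dx=+10,dy=+11->C; (5,7):dx=+7,dy=+8->C
  (5,8):dx=+4,dy=+4->C; (6,7):dx=-3,dy=-3->C; (6,8):dx=-6,dy=-7->C; (7,8):dx=-3,dy=-4->C
Step 2: C = 27, D = 1, total pairs = 28.
Step 3: tau = (C - D)/(n(n-1)/2) = (27 - 1)/28 = 0.928571.
Step 4: Exact two-sided p-value (enumerate n! = 40320 permutations of y under H0): p = 0.000397.
Step 5: alpha = 0.1. reject H0.

tau_b = 0.9286 (C=27, D=1), p = 0.000397, reject H0.


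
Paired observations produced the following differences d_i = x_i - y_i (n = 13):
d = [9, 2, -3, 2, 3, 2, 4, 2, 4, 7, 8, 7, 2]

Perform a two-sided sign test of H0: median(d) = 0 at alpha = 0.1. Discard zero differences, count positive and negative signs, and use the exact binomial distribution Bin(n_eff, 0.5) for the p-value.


Step 1: Discard zero differences. Original n = 13; n_eff = number of nonzero differences = 13.
Nonzero differences (with sign): +9, +2, -3, +2, +3, +2, +4, +2, +4, +7, +8, +7, +2
Step 2: Count signs: positive = 12, negative = 1.
Step 3: Under H0: P(positive) = 0.5, so the number of positives S ~ Bin(13, 0.5).
Step 4: Two-sided exact p-value = sum of Bin(13,0.5) probabilities at or below the observed probability = 0.003418.
Step 5: alpha = 0.1. reject H0.

n_eff = 13, pos = 12, neg = 1, p = 0.003418, reject H0.


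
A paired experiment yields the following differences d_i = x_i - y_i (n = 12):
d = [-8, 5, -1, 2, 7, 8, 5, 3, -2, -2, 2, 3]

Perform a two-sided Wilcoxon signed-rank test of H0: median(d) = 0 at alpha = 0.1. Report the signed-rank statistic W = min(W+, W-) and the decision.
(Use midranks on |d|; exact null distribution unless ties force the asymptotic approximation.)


Step 1: Drop any zero differences (none here) and take |d_i|.
|d| = [8, 5, 1, 2, 7, 8, 5, 3, 2, 2, 2, 3]
Step 2: Midrank |d_i| (ties get averaged ranks).
ranks: |8|->11.5, |5|->8.5, |1|->1, |2|->3.5, |7|->10, |8|->11.5, |5|->8.5, |3|->6.5, |2|->3.5, |2|->3.5, |2|->3.5, |3|->6.5
Step 3: Attach original signs; sum ranks with positive sign and with negative sign.
W+ = 8.5 + 3.5 + 10 + 11.5 + 8.5 + 6.5 + 3.5 + 6.5 = 58.5
W- = 11.5 + 1 + 3.5 + 3.5 = 19.5
(Check: W+ + W- = 78 should equal n(n+1)/2 = 78.)
Step 4: Test statistic W = min(W+, W-) = 19.5.
Step 5: Ties in |d|, so use the tie-corrected normal approximation.
        E[W] = n(n+1)/4 = 12*13/4 = 39.
        Tie groups: |d|=2 (t=4), |d|=3 (t=2), |d|=5 (t=2), |d|=8 (t=2); sum(t^3 - t) = 78.
        Var[W] = n(n+1)(2n+1)/24 - sum(t^3-t)/48 = 3900/24 - 78/48 = 160.875.
        z = (W - E[W]) / sqrt(Var[W]) = (19.5 - 39) / 12.6837 = -1.5374.
        Two-sided p = 2*Phi(z) = 0.124192.
Step 6: alpha = 0.1. fail to reject H0.

W+ = 58.5, W- = 19.5, W = min = 19.5, p = 0.124192, fail to reject H0.


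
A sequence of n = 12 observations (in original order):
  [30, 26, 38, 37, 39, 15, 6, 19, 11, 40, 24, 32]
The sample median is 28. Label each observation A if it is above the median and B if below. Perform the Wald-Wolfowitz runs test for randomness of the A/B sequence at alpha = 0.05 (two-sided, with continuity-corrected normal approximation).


Step 1: Compute median = 28; label A = above, B = below.
Labels in order: ABAAABBBBABA  (n_A = 6, n_B = 6)
Step 2: Count runs R = 7.
Step 3: Under H0 (random ordering), E[R] = 2*n_A*n_B/(n_A+n_B) + 1 = 2*6*6/12 + 1 = 7.0000.
        Var[R] = 2*n_A*n_B*(2*n_A*n_B - n_A - n_B) / ((n_A+n_B)^2 * (n_A+n_B-1)) = 4320/1584 = 2.7273.
        SD[R] = 1.6514.
Step 4: R = E[R], so z = 0 with no continuity correction.
Step 5: Two-sided p-value via normal approximation = 2*(1 - Phi(|z|)) = 1.000000.
Step 6: alpha = 0.05. fail to reject H0.

R = 7, z = 0.0000, p = 1.000000, fail to reject H0.


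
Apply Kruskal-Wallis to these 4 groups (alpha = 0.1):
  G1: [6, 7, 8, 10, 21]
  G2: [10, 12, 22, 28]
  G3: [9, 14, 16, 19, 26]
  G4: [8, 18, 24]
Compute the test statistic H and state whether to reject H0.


Step 1: Combine all N = 17 observations and assign midranks.
sorted (value, group, rank): (6,G1,1), (7,G1,2), (8,G1,3.5), (8,G4,3.5), (9,G3,5), (10,G1,6.5), (10,G2,6.5), (12,G2,8), (14,G3,9), (16,G3,10), (18,G4,11), (19,G3,12), (21,G1,13), (22,G2,14), (24,G4,15), (26,G3,16), (28,G2,17)
Step 2: Sum ranks within each group.
R_1 = 26 (n_1 = 5)
R_2 = 45.5 (n_2 = 4)
R_3 = 52 (n_3 = 5)
R_4 = 29.5 (n_4 = 3)
Step 3: H = 12/(N(N+1)) * sum(R_i^2/n_i) - 3(N+1)
     = 12/(17*18) * (26^2/5 + 45.5^2/4 + 52^2/5 + 29.5^2/3) - 3*18
     = 0.039216 * 1483.65 - 54
     = 4.182190.
Step 4: Ties present; correction factor C = 1 - 12/(17^3 - 17) = 0.997549. Corrected H = 4.182190 / 0.997549 = 4.192465.
Step 5: Under H0, H ~ chi^2(3); p-value = 0.241417.
Step 6: alpha = 0.1. fail to reject H0.

H = 4.1925, df = 3, p = 0.241417, fail to reject H0.


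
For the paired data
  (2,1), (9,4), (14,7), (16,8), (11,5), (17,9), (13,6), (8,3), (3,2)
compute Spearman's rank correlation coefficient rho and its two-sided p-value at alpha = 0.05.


Step 1: Rank x and y separately (midranks; no ties here).
rank(x): 2->1, 9->4, 14->7, 16->8, 11->5, 17->9, 13->6, 8->3, 3->2
rank(y): 1->1, 4->4, 7->7, 8->8, 5->5, 9->9, 6->6, 3->3, 2->2
Step 2: d_i = R_x(i) - R_y(i); compute d_i^2.
  (1-1)^2=0, (4-4)^2=0, (7-7)^2=0, (8-8)^2=0, (5-5)^2=0, (9-9)^2=0, (6-6)^2=0, (3-3)^2=0, (2-2)^2=0
sum(d^2) = 0.
Step 3: rho = 1 - 6*0 / (9*(9^2 - 1)) = 1 - 0/720 = 1.000000.
Step 5: Two-sided p-value from the t-distribution with 7 df = 0.000000.
Step 6: alpha = 0.05. reject H0.

rho = 1.0000, p = 0.000000, reject H0 at alpha = 0.05.


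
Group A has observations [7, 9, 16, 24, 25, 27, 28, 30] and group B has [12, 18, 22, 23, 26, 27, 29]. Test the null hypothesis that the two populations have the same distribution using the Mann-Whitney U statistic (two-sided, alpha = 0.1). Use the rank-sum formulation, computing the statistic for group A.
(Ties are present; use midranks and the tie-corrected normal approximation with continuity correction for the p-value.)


Step 1: Combine and sort all 15 observations; assign midranks.
sorted (value, group): (7,X), (9,X), (12,Y), (16,X), (18,Y), (22,Y), (23,Y), (24,X), (25,X), (26,Y), (27,X), (27,Y), (28,X), (29,Y), (30,X)
ranks: 7->1, 9->2, 12->3, 16->4, 18->5, 22->6, 23->7, 24->8, 25->9, 26->10, 27->11.5, 27->11.5, 28->13, 29->14, 30->15
Step 2: Rank sum for X: R1 = 1 + 2 + 4 + 8 + 9 + 11.5 + 13 + 15 = 63.5.
Step 3: U_X = R1 - n1(n1+1)/2 = 63.5 - 8*9/2 = 63.5 - 36 = 27.5.
       U_Y = n1*n2 - U_X = 56 - 27.5 = 28.5.
Step 4: Ties are present, so use the tie-corrected normal approximation (with continuity correction) for the p-value.
Step 5: p-value = 1.000000; compare to alpha = 0.1. fail to reject H0.

U_X = 27.5, p = 1.000000, fail to reject H0 at alpha = 0.1.


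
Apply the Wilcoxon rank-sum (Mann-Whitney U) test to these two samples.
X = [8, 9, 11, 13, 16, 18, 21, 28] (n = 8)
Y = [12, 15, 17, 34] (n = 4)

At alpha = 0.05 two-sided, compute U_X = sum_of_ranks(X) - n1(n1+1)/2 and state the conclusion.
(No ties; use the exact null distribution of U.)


Step 1: Combine and sort all 12 observations; assign midranks.
sorted (value, group): (8,X), (9,X), (11,X), (12,Y), (13,X), (15,Y), (16,X), (17,Y), (18,X), (21,X), (28,X), (34,Y)
ranks: 8->1, 9->2, 11->3, 12->4, 13->5, 15->6, 16->7, 17->8, 18->9, 21->10, 28->11, 34->12
Step 2: Rank sum for X: R1 = 1 + 2 + 3 + 5 + 7 + 9 + 10 + 11 = 48.
Step 3: U_X = R1 - n1(n1+1)/2 = 48 - 8*9/2 = 48 - 36 = 12.
       U_Y = n1*n2 - U_X = 32 - 12 = 20.
Step 4: No ties, so the exact null distribution of U (based on enumerating the C(12,8) = 495 equally likely rank assignments) gives the two-sided p-value.
Step 5: p-value = 0.569697; compare to alpha = 0.05. fail to reject H0.

U_X = 12, p = 0.569697, fail to reject H0 at alpha = 0.05.


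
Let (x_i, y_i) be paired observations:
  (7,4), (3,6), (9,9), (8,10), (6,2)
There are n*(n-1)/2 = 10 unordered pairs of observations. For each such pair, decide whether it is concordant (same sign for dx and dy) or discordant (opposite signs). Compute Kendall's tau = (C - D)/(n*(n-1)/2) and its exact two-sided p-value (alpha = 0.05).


Step 1: Enumerate the 10 unordered pairs (i,j) with i<j and classify each by sign(x_j-x_i) * sign(y_j-y_i).
  (1,2):dx=-4,dy=+2->D; (1,3):dx=+2,dy=+5->C; (1,4):dx=+1,dy=+6->C; (1,5):dx=-1,dy=-2->C
  (2,3):dx=+6,dy=+3->C; (2,4):dx=+5,dy=+4->C; (2,5):dx=+3,dy=-4->D; (3,4):dx=-1,dy=+1->D
  (3,5):dx=-3,dy=-7->C; (4,5):dx=-2,dy=-8->C
Step 2: C = 7, D = 3, total pairs = 10.
Step 3: tau = (C - D)/(n(n-1)/2) = (7 - 3)/10 = 0.400000.
Step 4: Exact two-sided p-value (enumerate n! = 120 permutations of y under H0): p = 0.483333.
Step 5: alpha = 0.05. fail to reject H0.

tau_b = 0.4000 (C=7, D=3), p = 0.483333, fail to reject H0.


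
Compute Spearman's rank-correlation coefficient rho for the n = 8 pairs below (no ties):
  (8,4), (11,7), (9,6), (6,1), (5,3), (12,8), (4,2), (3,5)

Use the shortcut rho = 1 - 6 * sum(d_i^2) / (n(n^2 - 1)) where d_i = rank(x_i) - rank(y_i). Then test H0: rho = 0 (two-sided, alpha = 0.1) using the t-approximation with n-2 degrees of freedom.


Step 1: Rank x and y separately (midranks; no ties here).
rank(x): 8->5, 11->7, 9->6, 6->4, 5->3, 12->8, 4->2, 3->1
rank(y): 4->4, 7->7, 6->6, 1->1, 3->3, 8->8, 2->2, 5->5
Step 2: d_i = R_x(i) - R_y(i); compute d_i^2.
  (5-4)^2=1, (7-7)^2=0, (6-6)^2=0, (4-1)^2=9, (3-3)^2=0, (8-8)^2=0, (2-2)^2=0, (1-5)^2=16
sum(d^2) = 26.
Step 3: rho = 1 - 6*26 / (8*(8^2 - 1)) = 1 - 156/504 = 0.690476.
Step 4: Under H0, t = rho * sqrt((n-2)/(1-rho^2)) = 2.3382 ~ t(6).
Step 5: Two-sided p-value from the t-distribution with 6 df = 0.057990.
Step 6: alpha = 0.1. reject H0.

rho = 0.6905, p = 0.057990, reject H0 at alpha = 0.1.


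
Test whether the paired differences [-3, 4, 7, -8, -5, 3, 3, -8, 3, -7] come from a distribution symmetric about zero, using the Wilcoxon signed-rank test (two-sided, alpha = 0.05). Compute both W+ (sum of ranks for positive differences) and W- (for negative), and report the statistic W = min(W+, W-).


Step 1: Drop any zero differences (none here) and take |d_i|.
|d| = [3, 4, 7, 8, 5, 3, 3, 8, 3, 7]
Step 2: Midrank |d_i| (ties get averaged ranks).
ranks: |3|->2.5, |4|->5, |7|->7.5, |8|->9.5, |5|->6, |3|->2.5, |3|->2.5, |8|->9.5, |3|->2.5, |7|->7.5
Step 3: Attach original signs; sum ranks with positive sign and with negative sign.
W+ = 5 + 7.5 + 2.5 + 2.5 + 2.5 = 20
W- = 2.5 + 9.5 + 6 + 9.5 + 7.5 = 35
(Check: W+ + W- = 55 should equal n(n+1)/2 = 55.)
Step 4: Test statistic W = min(W+, W-) = 20.
Step 5: Ties in |d|, so use the tie-corrected normal approximation.
        E[W] = n(n+1)/4 = 10*11/4 = 27.5.
        Tie groups: |d|=3 (t=4), |d|=7 (t=2), |d|=8 (t=2); sum(t^3 - t) = 72.
        Var[W] = n(n+1)(2n+1)/24 - sum(t^3-t)/48 = 2310/24 - 72/48 = 94.75.
        z = (W - E[W]) / sqrt(Var[W]) = (20 - 27.5) / 9.7340 = -0.7705.
        Two-sided p = 2*Phi(z) = 0.441004.
Step 6: alpha = 0.05. fail to reject H0.

W+ = 20, W- = 35, W = min = 20, p = 0.441004, fail to reject H0.


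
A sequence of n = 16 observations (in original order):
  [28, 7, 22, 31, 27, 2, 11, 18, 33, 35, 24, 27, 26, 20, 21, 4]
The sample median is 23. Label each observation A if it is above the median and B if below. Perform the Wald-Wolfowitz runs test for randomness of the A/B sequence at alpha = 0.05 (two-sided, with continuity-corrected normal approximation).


Step 1: Compute median = 23; label A = above, B = below.
Labels in order: ABBAABBBAAAAABBB  (n_A = 8, n_B = 8)
Step 2: Count runs R = 6.
Step 3: Under H0 (random ordering), E[R] = 2*n_A*n_B/(n_A+n_B) + 1 = 2*8*8/16 + 1 = 9.0000.
        Var[R] = 2*n_A*n_B*(2*n_A*n_B - n_A - n_B) / ((n_A+n_B)^2 * (n_A+n_B-1)) = 14336/3840 = 3.7333.
        SD[R] = 1.9322.
Step 4: Continuity-corrected z = (R + 0.5 - E[R]) / SD[R] = (6 + 0.5 - 9.0000) / 1.9322 = -1.2939.
Step 5: Two-sided p-value via normal approximation = 2*(1 - Phi(|z|)) = 0.195709.
Step 6: alpha = 0.05. fail to reject H0.

R = 6, z = -1.2939, p = 0.195709, fail to reject H0.


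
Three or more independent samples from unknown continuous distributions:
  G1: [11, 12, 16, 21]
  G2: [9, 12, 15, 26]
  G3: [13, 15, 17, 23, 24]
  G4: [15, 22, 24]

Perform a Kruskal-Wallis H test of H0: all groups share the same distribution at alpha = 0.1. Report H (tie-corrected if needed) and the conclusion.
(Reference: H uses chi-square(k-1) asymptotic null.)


Step 1: Combine all N = 16 observations and assign midranks.
sorted (value, group, rank): (9,G2,1), (11,G1,2), (12,G1,3.5), (12,G2,3.5), (13,G3,5), (15,G2,7), (15,G3,7), (15,G4,7), (16,G1,9), (17,G3,10), (21,G1,11), (22,G4,12), (23,G3,13), (24,G3,14.5), (24,G4,14.5), (26,G2,16)
Step 2: Sum ranks within each group.
R_1 = 25.5 (n_1 = 4)
R_2 = 27.5 (n_2 = 4)
R_3 = 49.5 (n_3 = 5)
R_4 = 33.5 (n_4 = 3)
Step 3: H = 12/(N(N+1)) * sum(R_i^2/n_i) - 3(N+1)
     = 12/(16*17) * (25.5^2/4 + 27.5^2/4 + 49.5^2/5 + 33.5^2/3) - 3*17
     = 0.044118 * 1215.76 - 51
     = 2.636397.
Step 4: Ties present; correction factor C = 1 - 36/(16^3 - 16) = 0.991176. Corrected H = 2.636397 / 0.991176 = 2.659866.
Step 5: Under H0, H ~ chi^2(3); p-value = 0.447091.
Step 6: alpha = 0.1. fail to reject H0.

H = 2.6599, df = 3, p = 0.447091, fail to reject H0.


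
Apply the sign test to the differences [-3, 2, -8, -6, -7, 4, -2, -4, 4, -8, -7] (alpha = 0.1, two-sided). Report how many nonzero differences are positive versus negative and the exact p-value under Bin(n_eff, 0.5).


Step 1: Discard zero differences. Original n = 11; n_eff = number of nonzero differences = 11.
Nonzero differences (with sign): -3, +2, -8, -6, -7, +4, -2, -4, +4, -8, -7
Step 2: Count signs: positive = 3, negative = 8.
Step 3: Under H0: P(positive) = 0.5, so the number of positives S ~ Bin(11, 0.5).
Step 4: Two-sided exact p-value = sum of Bin(11,0.5) probabilities at or below the observed probability = 0.226562.
Step 5: alpha = 0.1. fail to reject H0.

n_eff = 11, pos = 3, neg = 8, p = 0.226562, fail to reject H0.


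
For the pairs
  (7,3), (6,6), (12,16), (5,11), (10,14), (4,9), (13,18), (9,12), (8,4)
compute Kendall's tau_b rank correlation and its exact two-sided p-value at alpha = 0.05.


Step 1: Enumerate the 36 unordered pairs (i,j) with i<j and classify each by sign(x_j-x_i) * sign(y_j-y_i).
  (1,2):dx=-1,dy=+3->D; (1,3):dx=+5,dy=+13->C; (1,4):dx=-2,dy=+8->D; (1,5):dx=+3,dy=+11->C
  (1,6):dx=-3,dy=+6->D; (1,7):dx=+6,dy=+15->C; (1,8):dx=+2,dy=+9->C; (1,9):dx=+1,dy=+1->C
  (2,3):dx=+6,dy=+10->C; (2,4):dx=-1,dy=+5->D; (2,5):dx=+4,dy=+8->C; (2,6):dx=-2,dy=+3->D
  (2,7):dx=+7,dy=+12->C; (2,8):dx=+3,dy=+6->C; (2,9):dx=+2,dy=-2->D; (3,4):dx=-7,dy=-5->C
  (3,5):dx=-2,dy=-2->C; (3,6):dx=-8,dy=-7->C; (3,7):dx=+1,dy=+2->C; (3,8):dx=-3,dy=-4->C
  (3,9):dx=-4,dy=-12->C; (4,5):dx=+5,dy=+3->C; (4,6):dx=-1,dy=-2->C; (4,7):dx=+8,dy=+7->C
  (4,8):dx=+4,dy=+1->C; (4,9):dx=+3,dy=-7->D; (5,6):dx=-6,dy=-5->C; (5,7):dx=+3,dy=+4->C
  (5,8):dx=-1,dy=-2->C; (5,9):dx=-2,dy=-10->C; (6,7):dx=+9,dy=+9->C; (6,8):dx=+5,dy=+3->C
  (6,9):dx=+4,dy=-5->D; (7,8):dx=-4,dy=-6->C; (7,9):dx=-5,dy=-14->C; (8,9):dx=-1,dy=-8->C
Step 2: C = 28, D = 8, total pairs = 36.
Step 3: tau = (C - D)/(n(n-1)/2) = (28 - 8)/36 = 0.555556.
Step 4: Exact two-sided p-value (enumerate n! = 362880 permutations of y under H0): p = 0.044615.
Step 5: alpha = 0.05. reject H0.

tau_b = 0.5556 (C=28, D=8), p = 0.044615, reject H0.


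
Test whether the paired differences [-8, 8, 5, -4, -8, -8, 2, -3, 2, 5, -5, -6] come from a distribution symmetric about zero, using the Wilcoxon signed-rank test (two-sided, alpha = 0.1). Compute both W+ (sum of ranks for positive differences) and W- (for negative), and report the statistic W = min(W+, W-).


Step 1: Drop any zero differences (none here) and take |d_i|.
|d| = [8, 8, 5, 4, 8, 8, 2, 3, 2, 5, 5, 6]
Step 2: Midrank |d_i| (ties get averaged ranks).
ranks: |8|->10.5, |8|->10.5, |5|->6, |4|->4, |8|->10.5, |8|->10.5, |2|->1.5, |3|->3, |2|->1.5, |5|->6, |5|->6, |6|->8
Step 3: Attach original signs; sum ranks with positive sign and with negative sign.
W+ = 10.5 + 6 + 1.5 + 1.5 + 6 = 25.5
W- = 10.5 + 4 + 10.5 + 10.5 + 3 + 6 + 8 = 52.5
(Check: W+ + W- = 78 should equal n(n+1)/2 = 78.)
Step 4: Test statistic W = min(W+, W-) = 25.5.
Step 5: Ties in |d|, so use the tie-corrected normal approximation.
        E[W] = n(n+1)/4 = 12*13/4 = 39.
        Tie groups: |d|=2 (t=2), |d|=5 (t=3), |d|=8 (t=4); sum(t^3 - t) = 90.
        Var[W] = n(n+1)(2n+1)/24 - sum(t^3-t)/48 = 3900/24 - 90/48 = 160.625.
        z = (W - E[W]) / sqrt(Var[W]) = (25.5 - 39) / 12.6738 = -1.0652.
        Two-sided p = 2*Phi(z) = 0.286790.
Step 6: alpha = 0.1. fail to reject H0.

W+ = 25.5, W- = 52.5, W = min = 25.5, p = 0.286790, fail to reject H0.


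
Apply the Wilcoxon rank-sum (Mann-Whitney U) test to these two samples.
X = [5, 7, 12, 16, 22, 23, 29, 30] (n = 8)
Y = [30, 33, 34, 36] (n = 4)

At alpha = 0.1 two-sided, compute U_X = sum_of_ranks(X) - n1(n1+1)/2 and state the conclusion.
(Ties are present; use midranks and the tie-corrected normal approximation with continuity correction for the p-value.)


Step 1: Combine and sort all 12 observations; assign midranks.
sorted (value, group): (5,X), (7,X), (12,X), (16,X), (22,X), (23,X), (29,X), (30,X), (30,Y), (33,Y), (34,Y), (36,Y)
ranks: 5->1, 7->2, 12->3, 16->4, 22->5, 23->6, 29->7, 30->8.5, 30->8.5, 33->10, 34->11, 36->12
Step 2: Rank sum for X: R1 = 1 + 2 + 3 + 4 + 5 + 6 + 7 + 8.5 = 36.5.
Step 3: U_X = R1 - n1(n1+1)/2 = 36.5 - 8*9/2 = 36.5 - 36 = 0.5.
       U_Y = n1*n2 - U_X = 32 - 0.5 = 31.5.
Step 4: Ties are present, so use the tie-corrected normal approximation (with continuity correction) for the p-value.
Step 5: p-value = 0.010708; compare to alpha = 0.1. reject H0.

U_X = 0.5, p = 0.010708, reject H0 at alpha = 0.1.


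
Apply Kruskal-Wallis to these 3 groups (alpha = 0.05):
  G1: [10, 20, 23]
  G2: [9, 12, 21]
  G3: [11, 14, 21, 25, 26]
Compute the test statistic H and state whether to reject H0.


Step 1: Combine all N = 11 observations and assign midranks.
sorted (value, group, rank): (9,G2,1), (10,G1,2), (11,G3,3), (12,G2,4), (14,G3,5), (20,G1,6), (21,G2,7.5), (21,G3,7.5), (23,G1,9), (25,G3,10), (26,G3,11)
Step 2: Sum ranks within each group.
R_1 = 17 (n_1 = 3)
R_2 = 12.5 (n_2 = 3)
R_3 = 36.5 (n_3 = 5)
Step 3: H = 12/(N(N+1)) * sum(R_i^2/n_i) - 3(N+1)
     = 12/(11*12) * (17^2/3 + 12.5^2/3 + 36.5^2/5) - 3*12
     = 0.090909 * 414.867 - 36
     = 1.715152.
Step 4: Ties present; correction factor C = 1 - 6/(11^3 - 11) = 0.995455. Corrected H = 1.715152 / 0.995455 = 1.722983.
Step 5: Under H0, H ~ chi^2(2); p-value = 0.422531.
Step 6: alpha = 0.05. fail to reject H0.

H = 1.7230, df = 2, p = 0.422531, fail to reject H0.


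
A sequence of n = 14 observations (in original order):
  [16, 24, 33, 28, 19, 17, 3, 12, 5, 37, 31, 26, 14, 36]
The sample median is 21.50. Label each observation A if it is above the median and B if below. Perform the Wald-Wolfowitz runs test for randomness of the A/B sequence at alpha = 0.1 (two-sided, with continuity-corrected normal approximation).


Step 1: Compute median = 21.50; label A = above, B = below.
Labels in order: BAAABBBBBAAABA  (n_A = 7, n_B = 7)
Step 2: Count runs R = 6.
Step 3: Under H0 (random ordering), E[R] = 2*n_A*n_B/(n_A+n_B) + 1 = 2*7*7/14 + 1 = 8.0000.
        Var[R] = 2*n_A*n_B*(2*n_A*n_B - n_A - n_B) / ((n_A+n_B)^2 * (n_A+n_B-1)) = 8232/2548 = 3.2308.
        SD[R] = 1.7974.
Step 4: Continuity-corrected z = (R + 0.5 - E[R]) / SD[R] = (6 + 0.5 - 8.0000) / 1.7974 = -0.8345.
Step 5: Two-sided p-value via normal approximation = 2*(1 - Phi(|z|)) = 0.403986.
Step 6: alpha = 0.1. fail to reject H0.

R = 6, z = -0.8345, p = 0.403986, fail to reject H0.


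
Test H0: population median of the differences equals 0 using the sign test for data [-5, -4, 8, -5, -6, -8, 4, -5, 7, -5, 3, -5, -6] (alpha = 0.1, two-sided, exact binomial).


Step 1: Discard zero differences. Original n = 13; n_eff = number of nonzero differences = 13.
Nonzero differences (with sign): -5, -4, +8, -5, -6, -8, +4, -5, +7, -5, +3, -5, -6
Step 2: Count signs: positive = 4, negative = 9.
Step 3: Under H0: P(positive) = 0.5, so the number of positives S ~ Bin(13, 0.5).
Step 4: Two-sided exact p-value = sum of Bin(13,0.5) probabilities at or below the observed probability = 0.266846.
Step 5: alpha = 0.1. fail to reject H0.

n_eff = 13, pos = 4, neg = 9, p = 0.266846, fail to reject H0.


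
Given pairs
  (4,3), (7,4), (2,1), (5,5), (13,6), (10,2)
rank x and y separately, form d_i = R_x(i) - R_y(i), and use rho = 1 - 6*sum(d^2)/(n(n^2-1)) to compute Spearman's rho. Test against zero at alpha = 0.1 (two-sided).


Step 1: Rank x and y separately (midranks; no ties here).
rank(x): 4->2, 7->4, 2->1, 5->3, 13->6, 10->5
rank(y): 3->3, 4->4, 1->1, 5->5, 6->6, 2->2
Step 2: d_i = R_x(i) - R_y(i); compute d_i^2.
  (2-3)^2=1, (4-4)^2=0, (1-1)^2=0, (3-5)^2=4, (6-6)^2=0, (5-2)^2=9
sum(d^2) = 14.
Step 3: rho = 1 - 6*14 / (6*(6^2 - 1)) = 1 - 84/210 = 0.600000.
Step 4: Under H0, t = rho * sqrt((n-2)/(1-rho^2)) = 1.5000 ~ t(4).
Step 5: Two-sided p-value from the t-distribution with 4 df = 0.208000.
Step 6: alpha = 0.1. fail to reject H0.

rho = 0.6000, p = 0.208000, fail to reject H0 at alpha = 0.1.
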